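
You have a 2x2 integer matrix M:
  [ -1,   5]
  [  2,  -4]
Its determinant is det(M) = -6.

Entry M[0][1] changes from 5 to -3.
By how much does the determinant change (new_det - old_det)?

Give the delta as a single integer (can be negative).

Cofactor C_01 = -2
Entry delta = -3 - 5 = -8
Det delta = entry_delta * cofactor = -8 * -2 = 16

Answer: 16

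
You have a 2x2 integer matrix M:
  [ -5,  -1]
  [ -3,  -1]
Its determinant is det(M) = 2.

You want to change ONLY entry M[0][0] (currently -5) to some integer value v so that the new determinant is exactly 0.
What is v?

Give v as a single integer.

det is linear in entry M[0][0]: det = old_det + (v - -5) * C_00
Cofactor C_00 = -1
Want det = 0: 2 + (v - -5) * -1 = 0
  (v - -5) = -2 / -1 = 2
  v = -5 + (2) = -3

Answer: -3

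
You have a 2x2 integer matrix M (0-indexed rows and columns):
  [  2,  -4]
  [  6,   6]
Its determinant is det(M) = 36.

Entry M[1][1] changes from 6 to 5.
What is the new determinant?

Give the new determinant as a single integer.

det is linear in row 1: changing M[1][1] by delta changes det by delta * cofactor(1,1).
Cofactor C_11 = (-1)^(1+1) * minor(1,1) = 2
Entry delta = 5 - 6 = -1
Det delta = -1 * 2 = -2
New det = 36 + -2 = 34

Answer: 34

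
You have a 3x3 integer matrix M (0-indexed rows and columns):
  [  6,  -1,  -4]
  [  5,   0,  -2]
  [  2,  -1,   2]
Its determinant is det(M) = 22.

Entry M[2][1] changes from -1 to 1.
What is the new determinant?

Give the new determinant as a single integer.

det is linear in row 2: changing M[2][1] by delta changes det by delta * cofactor(2,1).
Cofactor C_21 = (-1)^(2+1) * minor(2,1) = -8
Entry delta = 1 - -1 = 2
Det delta = 2 * -8 = -16
New det = 22 + -16 = 6

Answer: 6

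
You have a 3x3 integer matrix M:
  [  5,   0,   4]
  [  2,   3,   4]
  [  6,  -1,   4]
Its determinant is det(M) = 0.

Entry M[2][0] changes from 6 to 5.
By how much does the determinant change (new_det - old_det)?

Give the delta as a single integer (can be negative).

Cofactor C_20 = -12
Entry delta = 5 - 6 = -1
Det delta = entry_delta * cofactor = -1 * -12 = 12

Answer: 12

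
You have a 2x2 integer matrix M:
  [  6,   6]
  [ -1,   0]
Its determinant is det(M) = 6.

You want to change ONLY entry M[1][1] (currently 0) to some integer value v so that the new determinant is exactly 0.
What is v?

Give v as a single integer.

Answer: -1

Derivation:
det is linear in entry M[1][1]: det = old_det + (v - 0) * C_11
Cofactor C_11 = 6
Want det = 0: 6 + (v - 0) * 6 = 0
  (v - 0) = -6 / 6 = -1
  v = 0 + (-1) = -1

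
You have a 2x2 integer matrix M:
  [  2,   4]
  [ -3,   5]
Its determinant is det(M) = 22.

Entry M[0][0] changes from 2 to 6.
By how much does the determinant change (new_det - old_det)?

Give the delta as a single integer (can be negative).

Answer: 20

Derivation:
Cofactor C_00 = 5
Entry delta = 6 - 2 = 4
Det delta = entry_delta * cofactor = 4 * 5 = 20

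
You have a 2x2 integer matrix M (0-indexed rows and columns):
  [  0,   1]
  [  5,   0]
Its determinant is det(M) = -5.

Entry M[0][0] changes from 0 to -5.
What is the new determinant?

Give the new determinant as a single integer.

det is linear in row 0: changing M[0][0] by delta changes det by delta * cofactor(0,0).
Cofactor C_00 = (-1)^(0+0) * minor(0,0) = 0
Entry delta = -5 - 0 = -5
Det delta = -5 * 0 = 0
New det = -5 + 0 = -5

Answer: -5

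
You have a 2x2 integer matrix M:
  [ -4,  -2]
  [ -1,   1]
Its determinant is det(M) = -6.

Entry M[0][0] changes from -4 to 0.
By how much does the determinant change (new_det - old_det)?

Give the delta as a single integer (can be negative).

Cofactor C_00 = 1
Entry delta = 0 - -4 = 4
Det delta = entry_delta * cofactor = 4 * 1 = 4

Answer: 4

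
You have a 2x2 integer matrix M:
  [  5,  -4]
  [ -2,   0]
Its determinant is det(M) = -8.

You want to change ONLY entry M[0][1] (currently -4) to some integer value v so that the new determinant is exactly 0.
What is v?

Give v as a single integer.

det is linear in entry M[0][1]: det = old_det + (v - -4) * C_01
Cofactor C_01 = 2
Want det = 0: -8 + (v - -4) * 2 = 0
  (v - -4) = 8 / 2 = 4
  v = -4 + (4) = 0

Answer: 0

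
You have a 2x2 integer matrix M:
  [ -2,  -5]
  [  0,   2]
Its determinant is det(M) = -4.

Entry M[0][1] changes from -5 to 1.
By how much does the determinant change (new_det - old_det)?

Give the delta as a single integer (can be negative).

Answer: 0

Derivation:
Cofactor C_01 = 0
Entry delta = 1 - -5 = 6
Det delta = entry_delta * cofactor = 6 * 0 = 0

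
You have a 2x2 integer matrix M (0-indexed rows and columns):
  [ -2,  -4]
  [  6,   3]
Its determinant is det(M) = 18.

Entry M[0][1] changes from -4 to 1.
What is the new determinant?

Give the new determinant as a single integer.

Answer: -12

Derivation:
det is linear in row 0: changing M[0][1] by delta changes det by delta * cofactor(0,1).
Cofactor C_01 = (-1)^(0+1) * minor(0,1) = -6
Entry delta = 1 - -4 = 5
Det delta = 5 * -6 = -30
New det = 18 + -30 = -12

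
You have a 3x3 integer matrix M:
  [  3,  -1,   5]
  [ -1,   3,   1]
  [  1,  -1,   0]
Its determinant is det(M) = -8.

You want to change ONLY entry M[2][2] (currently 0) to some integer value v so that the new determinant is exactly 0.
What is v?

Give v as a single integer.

Answer: 1

Derivation:
det is linear in entry M[2][2]: det = old_det + (v - 0) * C_22
Cofactor C_22 = 8
Want det = 0: -8 + (v - 0) * 8 = 0
  (v - 0) = 8 / 8 = 1
  v = 0 + (1) = 1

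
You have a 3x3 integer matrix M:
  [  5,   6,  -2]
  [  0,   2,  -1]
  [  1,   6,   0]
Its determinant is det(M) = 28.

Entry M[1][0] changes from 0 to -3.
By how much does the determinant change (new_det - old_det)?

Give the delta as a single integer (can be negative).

Cofactor C_10 = -12
Entry delta = -3 - 0 = -3
Det delta = entry_delta * cofactor = -3 * -12 = 36

Answer: 36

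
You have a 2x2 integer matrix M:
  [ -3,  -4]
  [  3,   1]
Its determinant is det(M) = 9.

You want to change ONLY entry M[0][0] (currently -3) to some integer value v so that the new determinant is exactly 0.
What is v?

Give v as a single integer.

det is linear in entry M[0][0]: det = old_det + (v - -3) * C_00
Cofactor C_00 = 1
Want det = 0: 9 + (v - -3) * 1 = 0
  (v - -3) = -9 / 1 = -9
  v = -3 + (-9) = -12

Answer: -12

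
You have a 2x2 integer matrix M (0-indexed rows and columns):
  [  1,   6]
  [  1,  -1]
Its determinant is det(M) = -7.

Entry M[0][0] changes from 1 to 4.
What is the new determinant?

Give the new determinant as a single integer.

det is linear in row 0: changing M[0][0] by delta changes det by delta * cofactor(0,0).
Cofactor C_00 = (-1)^(0+0) * minor(0,0) = -1
Entry delta = 4 - 1 = 3
Det delta = 3 * -1 = -3
New det = -7 + -3 = -10

Answer: -10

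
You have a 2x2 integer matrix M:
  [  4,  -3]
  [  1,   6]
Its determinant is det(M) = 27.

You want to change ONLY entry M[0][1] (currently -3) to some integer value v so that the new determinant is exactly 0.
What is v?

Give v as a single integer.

Answer: 24

Derivation:
det is linear in entry M[0][1]: det = old_det + (v - -3) * C_01
Cofactor C_01 = -1
Want det = 0: 27 + (v - -3) * -1 = 0
  (v - -3) = -27 / -1 = 27
  v = -3 + (27) = 24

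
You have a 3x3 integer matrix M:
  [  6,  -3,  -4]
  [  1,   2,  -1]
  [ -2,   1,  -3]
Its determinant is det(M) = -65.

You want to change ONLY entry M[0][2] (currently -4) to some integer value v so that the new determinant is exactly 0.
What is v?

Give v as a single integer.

det is linear in entry M[0][2]: det = old_det + (v - -4) * C_02
Cofactor C_02 = 5
Want det = 0: -65 + (v - -4) * 5 = 0
  (v - -4) = 65 / 5 = 13
  v = -4 + (13) = 9

Answer: 9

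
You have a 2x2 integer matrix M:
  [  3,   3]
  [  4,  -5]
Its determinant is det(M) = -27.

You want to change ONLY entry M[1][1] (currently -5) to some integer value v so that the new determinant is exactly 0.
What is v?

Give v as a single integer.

det is linear in entry M[1][1]: det = old_det + (v - -5) * C_11
Cofactor C_11 = 3
Want det = 0: -27 + (v - -5) * 3 = 0
  (v - -5) = 27 / 3 = 9
  v = -5 + (9) = 4

Answer: 4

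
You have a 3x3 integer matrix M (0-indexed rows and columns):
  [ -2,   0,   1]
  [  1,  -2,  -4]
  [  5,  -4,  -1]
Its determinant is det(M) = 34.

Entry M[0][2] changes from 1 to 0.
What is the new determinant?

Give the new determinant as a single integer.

det is linear in row 0: changing M[0][2] by delta changes det by delta * cofactor(0,2).
Cofactor C_02 = (-1)^(0+2) * minor(0,2) = 6
Entry delta = 0 - 1 = -1
Det delta = -1 * 6 = -6
New det = 34 + -6 = 28

Answer: 28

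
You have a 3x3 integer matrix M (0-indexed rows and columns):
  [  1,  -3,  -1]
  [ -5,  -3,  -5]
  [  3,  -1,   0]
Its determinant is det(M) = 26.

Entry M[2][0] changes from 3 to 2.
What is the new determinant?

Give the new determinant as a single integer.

det is linear in row 2: changing M[2][0] by delta changes det by delta * cofactor(2,0).
Cofactor C_20 = (-1)^(2+0) * minor(2,0) = 12
Entry delta = 2 - 3 = -1
Det delta = -1 * 12 = -12
New det = 26 + -12 = 14

Answer: 14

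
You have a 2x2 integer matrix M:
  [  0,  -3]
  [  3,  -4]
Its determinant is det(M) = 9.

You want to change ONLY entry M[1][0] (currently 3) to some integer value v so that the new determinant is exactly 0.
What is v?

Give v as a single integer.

det is linear in entry M[1][0]: det = old_det + (v - 3) * C_10
Cofactor C_10 = 3
Want det = 0: 9 + (v - 3) * 3 = 0
  (v - 3) = -9 / 3 = -3
  v = 3 + (-3) = 0

Answer: 0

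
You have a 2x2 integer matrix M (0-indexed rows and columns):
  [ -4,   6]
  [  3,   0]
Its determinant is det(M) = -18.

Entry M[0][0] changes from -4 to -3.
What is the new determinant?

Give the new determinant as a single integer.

det is linear in row 0: changing M[0][0] by delta changes det by delta * cofactor(0,0).
Cofactor C_00 = (-1)^(0+0) * minor(0,0) = 0
Entry delta = -3 - -4 = 1
Det delta = 1 * 0 = 0
New det = -18 + 0 = -18

Answer: -18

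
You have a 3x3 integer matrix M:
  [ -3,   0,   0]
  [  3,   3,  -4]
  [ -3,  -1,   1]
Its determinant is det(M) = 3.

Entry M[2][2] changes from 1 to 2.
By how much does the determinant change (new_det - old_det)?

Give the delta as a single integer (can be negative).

Cofactor C_22 = -9
Entry delta = 2 - 1 = 1
Det delta = entry_delta * cofactor = 1 * -9 = -9

Answer: -9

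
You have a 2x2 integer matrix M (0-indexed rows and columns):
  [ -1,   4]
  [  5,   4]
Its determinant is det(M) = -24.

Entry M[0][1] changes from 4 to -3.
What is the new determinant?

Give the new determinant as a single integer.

Answer: 11

Derivation:
det is linear in row 0: changing M[0][1] by delta changes det by delta * cofactor(0,1).
Cofactor C_01 = (-1)^(0+1) * minor(0,1) = -5
Entry delta = -3 - 4 = -7
Det delta = -7 * -5 = 35
New det = -24 + 35 = 11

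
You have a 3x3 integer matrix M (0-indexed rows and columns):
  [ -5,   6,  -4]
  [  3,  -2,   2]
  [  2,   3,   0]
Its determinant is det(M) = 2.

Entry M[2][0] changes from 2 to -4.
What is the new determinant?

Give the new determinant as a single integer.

det is linear in row 2: changing M[2][0] by delta changes det by delta * cofactor(2,0).
Cofactor C_20 = (-1)^(2+0) * minor(2,0) = 4
Entry delta = -4 - 2 = -6
Det delta = -6 * 4 = -24
New det = 2 + -24 = -22

Answer: -22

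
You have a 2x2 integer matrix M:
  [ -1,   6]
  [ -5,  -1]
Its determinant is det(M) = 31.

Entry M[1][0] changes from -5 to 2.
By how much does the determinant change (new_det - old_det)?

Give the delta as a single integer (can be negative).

Cofactor C_10 = -6
Entry delta = 2 - -5 = 7
Det delta = entry_delta * cofactor = 7 * -6 = -42

Answer: -42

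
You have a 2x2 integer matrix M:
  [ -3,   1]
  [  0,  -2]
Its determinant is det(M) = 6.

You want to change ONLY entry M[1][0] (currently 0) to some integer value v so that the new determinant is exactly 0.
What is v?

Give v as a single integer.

det is linear in entry M[1][0]: det = old_det + (v - 0) * C_10
Cofactor C_10 = -1
Want det = 0: 6 + (v - 0) * -1 = 0
  (v - 0) = -6 / -1 = 6
  v = 0 + (6) = 6

Answer: 6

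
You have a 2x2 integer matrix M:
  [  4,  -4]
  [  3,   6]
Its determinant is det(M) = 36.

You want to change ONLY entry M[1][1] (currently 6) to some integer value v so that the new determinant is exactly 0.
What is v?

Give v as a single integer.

det is linear in entry M[1][1]: det = old_det + (v - 6) * C_11
Cofactor C_11 = 4
Want det = 0: 36 + (v - 6) * 4 = 0
  (v - 6) = -36 / 4 = -9
  v = 6 + (-9) = -3

Answer: -3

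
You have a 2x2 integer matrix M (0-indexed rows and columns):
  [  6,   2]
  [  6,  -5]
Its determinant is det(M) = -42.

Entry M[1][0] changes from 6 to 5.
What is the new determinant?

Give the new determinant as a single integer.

det is linear in row 1: changing M[1][0] by delta changes det by delta * cofactor(1,0).
Cofactor C_10 = (-1)^(1+0) * minor(1,0) = -2
Entry delta = 5 - 6 = -1
Det delta = -1 * -2 = 2
New det = -42 + 2 = -40

Answer: -40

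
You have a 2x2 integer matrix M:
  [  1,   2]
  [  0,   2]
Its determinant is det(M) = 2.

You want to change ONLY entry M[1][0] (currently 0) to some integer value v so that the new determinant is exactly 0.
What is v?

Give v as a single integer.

Answer: 1

Derivation:
det is linear in entry M[1][0]: det = old_det + (v - 0) * C_10
Cofactor C_10 = -2
Want det = 0: 2 + (v - 0) * -2 = 0
  (v - 0) = -2 / -2 = 1
  v = 0 + (1) = 1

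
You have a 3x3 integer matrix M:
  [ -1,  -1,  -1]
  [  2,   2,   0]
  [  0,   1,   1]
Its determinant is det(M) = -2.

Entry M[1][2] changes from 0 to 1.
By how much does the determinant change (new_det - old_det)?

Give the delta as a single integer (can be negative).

Answer: 1

Derivation:
Cofactor C_12 = 1
Entry delta = 1 - 0 = 1
Det delta = entry_delta * cofactor = 1 * 1 = 1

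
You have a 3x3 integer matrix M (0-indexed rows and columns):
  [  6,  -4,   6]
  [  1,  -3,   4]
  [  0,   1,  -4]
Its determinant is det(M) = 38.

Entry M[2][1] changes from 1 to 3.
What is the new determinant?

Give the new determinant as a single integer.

Answer: 2

Derivation:
det is linear in row 2: changing M[2][1] by delta changes det by delta * cofactor(2,1).
Cofactor C_21 = (-1)^(2+1) * minor(2,1) = -18
Entry delta = 3 - 1 = 2
Det delta = 2 * -18 = -36
New det = 38 + -36 = 2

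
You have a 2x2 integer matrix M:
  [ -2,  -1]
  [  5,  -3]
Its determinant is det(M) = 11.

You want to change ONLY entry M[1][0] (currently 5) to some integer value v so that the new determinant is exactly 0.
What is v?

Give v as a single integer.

det is linear in entry M[1][0]: det = old_det + (v - 5) * C_10
Cofactor C_10 = 1
Want det = 0: 11 + (v - 5) * 1 = 0
  (v - 5) = -11 / 1 = -11
  v = 5 + (-11) = -6

Answer: -6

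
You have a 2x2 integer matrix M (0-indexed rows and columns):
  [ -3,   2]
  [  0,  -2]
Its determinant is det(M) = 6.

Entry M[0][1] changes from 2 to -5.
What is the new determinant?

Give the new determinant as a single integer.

Answer: 6

Derivation:
det is linear in row 0: changing M[0][1] by delta changes det by delta * cofactor(0,1).
Cofactor C_01 = (-1)^(0+1) * minor(0,1) = 0
Entry delta = -5 - 2 = -7
Det delta = -7 * 0 = 0
New det = 6 + 0 = 6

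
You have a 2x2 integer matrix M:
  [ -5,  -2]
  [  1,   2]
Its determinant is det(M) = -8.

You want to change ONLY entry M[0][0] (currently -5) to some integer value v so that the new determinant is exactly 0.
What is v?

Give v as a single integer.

det is linear in entry M[0][0]: det = old_det + (v - -5) * C_00
Cofactor C_00 = 2
Want det = 0: -8 + (v - -5) * 2 = 0
  (v - -5) = 8 / 2 = 4
  v = -5 + (4) = -1

Answer: -1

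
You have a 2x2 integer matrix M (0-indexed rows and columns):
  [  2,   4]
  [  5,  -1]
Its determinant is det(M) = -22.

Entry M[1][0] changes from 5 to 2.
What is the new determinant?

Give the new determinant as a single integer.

det is linear in row 1: changing M[1][0] by delta changes det by delta * cofactor(1,0).
Cofactor C_10 = (-1)^(1+0) * minor(1,0) = -4
Entry delta = 2 - 5 = -3
Det delta = -3 * -4 = 12
New det = -22 + 12 = -10

Answer: -10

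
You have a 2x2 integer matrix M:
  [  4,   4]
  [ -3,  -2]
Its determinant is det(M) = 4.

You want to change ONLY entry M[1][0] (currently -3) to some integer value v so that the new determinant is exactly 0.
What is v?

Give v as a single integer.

det is linear in entry M[1][0]: det = old_det + (v - -3) * C_10
Cofactor C_10 = -4
Want det = 0: 4 + (v - -3) * -4 = 0
  (v - -3) = -4 / -4 = 1
  v = -3 + (1) = -2

Answer: -2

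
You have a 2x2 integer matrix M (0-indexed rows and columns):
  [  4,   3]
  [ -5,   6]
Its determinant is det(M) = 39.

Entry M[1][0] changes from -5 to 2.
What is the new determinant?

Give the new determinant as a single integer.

Answer: 18

Derivation:
det is linear in row 1: changing M[1][0] by delta changes det by delta * cofactor(1,0).
Cofactor C_10 = (-1)^(1+0) * minor(1,0) = -3
Entry delta = 2 - -5 = 7
Det delta = 7 * -3 = -21
New det = 39 + -21 = 18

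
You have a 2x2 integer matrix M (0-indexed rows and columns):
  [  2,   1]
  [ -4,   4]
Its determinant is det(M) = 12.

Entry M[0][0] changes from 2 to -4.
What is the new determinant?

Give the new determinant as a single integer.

Answer: -12

Derivation:
det is linear in row 0: changing M[0][0] by delta changes det by delta * cofactor(0,0).
Cofactor C_00 = (-1)^(0+0) * minor(0,0) = 4
Entry delta = -4 - 2 = -6
Det delta = -6 * 4 = -24
New det = 12 + -24 = -12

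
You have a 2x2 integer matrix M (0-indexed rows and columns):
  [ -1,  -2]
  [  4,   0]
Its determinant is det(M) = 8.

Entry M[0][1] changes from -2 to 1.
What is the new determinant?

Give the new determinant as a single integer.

Answer: -4

Derivation:
det is linear in row 0: changing M[0][1] by delta changes det by delta * cofactor(0,1).
Cofactor C_01 = (-1)^(0+1) * minor(0,1) = -4
Entry delta = 1 - -2 = 3
Det delta = 3 * -4 = -12
New det = 8 + -12 = -4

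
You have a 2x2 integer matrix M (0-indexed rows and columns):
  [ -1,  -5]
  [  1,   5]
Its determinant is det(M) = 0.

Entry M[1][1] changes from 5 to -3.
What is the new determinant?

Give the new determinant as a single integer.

Answer: 8

Derivation:
det is linear in row 1: changing M[1][1] by delta changes det by delta * cofactor(1,1).
Cofactor C_11 = (-1)^(1+1) * minor(1,1) = -1
Entry delta = -3 - 5 = -8
Det delta = -8 * -1 = 8
New det = 0 + 8 = 8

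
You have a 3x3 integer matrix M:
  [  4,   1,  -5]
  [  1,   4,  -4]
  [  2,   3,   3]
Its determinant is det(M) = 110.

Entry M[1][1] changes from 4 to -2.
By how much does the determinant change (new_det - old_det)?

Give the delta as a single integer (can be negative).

Answer: -132

Derivation:
Cofactor C_11 = 22
Entry delta = -2 - 4 = -6
Det delta = entry_delta * cofactor = -6 * 22 = -132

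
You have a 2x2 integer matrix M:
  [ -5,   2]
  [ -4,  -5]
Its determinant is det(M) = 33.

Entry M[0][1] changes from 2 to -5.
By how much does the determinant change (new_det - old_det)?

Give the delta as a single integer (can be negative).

Cofactor C_01 = 4
Entry delta = -5 - 2 = -7
Det delta = entry_delta * cofactor = -7 * 4 = -28

Answer: -28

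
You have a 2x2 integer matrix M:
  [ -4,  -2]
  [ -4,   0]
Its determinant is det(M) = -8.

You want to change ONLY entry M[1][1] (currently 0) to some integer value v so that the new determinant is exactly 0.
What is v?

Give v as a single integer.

Answer: -2

Derivation:
det is linear in entry M[1][1]: det = old_det + (v - 0) * C_11
Cofactor C_11 = -4
Want det = 0: -8 + (v - 0) * -4 = 0
  (v - 0) = 8 / -4 = -2
  v = 0 + (-2) = -2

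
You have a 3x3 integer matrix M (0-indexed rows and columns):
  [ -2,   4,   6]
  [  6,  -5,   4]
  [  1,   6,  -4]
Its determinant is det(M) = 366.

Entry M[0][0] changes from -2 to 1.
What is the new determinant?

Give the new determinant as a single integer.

det is linear in row 0: changing M[0][0] by delta changes det by delta * cofactor(0,0).
Cofactor C_00 = (-1)^(0+0) * minor(0,0) = -4
Entry delta = 1 - -2 = 3
Det delta = 3 * -4 = -12
New det = 366 + -12 = 354

Answer: 354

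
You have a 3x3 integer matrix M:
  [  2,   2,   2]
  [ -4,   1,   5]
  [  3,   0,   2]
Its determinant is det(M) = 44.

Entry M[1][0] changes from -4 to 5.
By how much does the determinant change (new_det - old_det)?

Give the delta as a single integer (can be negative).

Cofactor C_10 = -4
Entry delta = 5 - -4 = 9
Det delta = entry_delta * cofactor = 9 * -4 = -36

Answer: -36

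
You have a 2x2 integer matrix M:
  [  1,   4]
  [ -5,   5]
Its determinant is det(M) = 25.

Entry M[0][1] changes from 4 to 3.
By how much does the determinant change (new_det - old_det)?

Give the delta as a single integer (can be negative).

Cofactor C_01 = 5
Entry delta = 3 - 4 = -1
Det delta = entry_delta * cofactor = -1 * 5 = -5

Answer: -5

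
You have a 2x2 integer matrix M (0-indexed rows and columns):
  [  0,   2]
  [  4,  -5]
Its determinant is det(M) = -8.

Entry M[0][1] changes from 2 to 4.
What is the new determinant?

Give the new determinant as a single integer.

Answer: -16

Derivation:
det is linear in row 0: changing M[0][1] by delta changes det by delta * cofactor(0,1).
Cofactor C_01 = (-1)^(0+1) * minor(0,1) = -4
Entry delta = 4 - 2 = 2
Det delta = 2 * -4 = -8
New det = -8 + -8 = -16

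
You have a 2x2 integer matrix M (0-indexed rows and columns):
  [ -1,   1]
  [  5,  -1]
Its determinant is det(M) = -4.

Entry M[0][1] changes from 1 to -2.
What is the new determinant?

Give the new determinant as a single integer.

Answer: 11

Derivation:
det is linear in row 0: changing M[0][1] by delta changes det by delta * cofactor(0,1).
Cofactor C_01 = (-1)^(0+1) * minor(0,1) = -5
Entry delta = -2 - 1 = -3
Det delta = -3 * -5 = 15
New det = -4 + 15 = 11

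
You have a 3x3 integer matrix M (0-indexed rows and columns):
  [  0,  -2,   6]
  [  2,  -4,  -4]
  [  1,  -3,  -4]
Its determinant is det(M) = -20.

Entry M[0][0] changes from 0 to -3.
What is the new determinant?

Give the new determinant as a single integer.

det is linear in row 0: changing M[0][0] by delta changes det by delta * cofactor(0,0).
Cofactor C_00 = (-1)^(0+0) * minor(0,0) = 4
Entry delta = -3 - 0 = -3
Det delta = -3 * 4 = -12
New det = -20 + -12 = -32

Answer: -32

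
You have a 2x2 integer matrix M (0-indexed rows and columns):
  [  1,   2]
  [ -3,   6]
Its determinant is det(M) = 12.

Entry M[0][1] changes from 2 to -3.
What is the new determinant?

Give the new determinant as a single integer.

det is linear in row 0: changing M[0][1] by delta changes det by delta * cofactor(0,1).
Cofactor C_01 = (-1)^(0+1) * minor(0,1) = 3
Entry delta = -3 - 2 = -5
Det delta = -5 * 3 = -15
New det = 12 + -15 = -3

Answer: -3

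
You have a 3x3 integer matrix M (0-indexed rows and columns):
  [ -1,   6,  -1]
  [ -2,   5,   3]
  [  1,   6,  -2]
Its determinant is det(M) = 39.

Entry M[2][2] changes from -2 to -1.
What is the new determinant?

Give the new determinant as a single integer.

det is linear in row 2: changing M[2][2] by delta changes det by delta * cofactor(2,2).
Cofactor C_22 = (-1)^(2+2) * minor(2,2) = 7
Entry delta = -1 - -2 = 1
Det delta = 1 * 7 = 7
New det = 39 + 7 = 46

Answer: 46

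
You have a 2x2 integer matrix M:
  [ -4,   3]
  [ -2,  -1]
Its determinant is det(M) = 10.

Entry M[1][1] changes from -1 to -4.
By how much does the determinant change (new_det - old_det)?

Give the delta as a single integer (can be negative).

Cofactor C_11 = -4
Entry delta = -4 - -1 = -3
Det delta = entry_delta * cofactor = -3 * -4 = 12

Answer: 12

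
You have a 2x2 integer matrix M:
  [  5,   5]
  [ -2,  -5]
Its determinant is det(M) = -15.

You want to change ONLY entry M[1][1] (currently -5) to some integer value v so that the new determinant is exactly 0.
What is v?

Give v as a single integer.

Answer: -2

Derivation:
det is linear in entry M[1][1]: det = old_det + (v - -5) * C_11
Cofactor C_11 = 5
Want det = 0: -15 + (v - -5) * 5 = 0
  (v - -5) = 15 / 5 = 3
  v = -5 + (3) = -2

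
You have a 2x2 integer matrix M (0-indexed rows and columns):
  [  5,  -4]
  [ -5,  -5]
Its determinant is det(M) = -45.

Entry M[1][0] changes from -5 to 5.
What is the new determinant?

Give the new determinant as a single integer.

Answer: -5

Derivation:
det is linear in row 1: changing M[1][0] by delta changes det by delta * cofactor(1,0).
Cofactor C_10 = (-1)^(1+0) * minor(1,0) = 4
Entry delta = 5 - -5 = 10
Det delta = 10 * 4 = 40
New det = -45 + 40 = -5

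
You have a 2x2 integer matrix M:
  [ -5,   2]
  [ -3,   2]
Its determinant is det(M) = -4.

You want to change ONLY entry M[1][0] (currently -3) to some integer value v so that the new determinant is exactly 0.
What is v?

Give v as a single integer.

Answer: -5

Derivation:
det is linear in entry M[1][0]: det = old_det + (v - -3) * C_10
Cofactor C_10 = -2
Want det = 0: -4 + (v - -3) * -2 = 0
  (v - -3) = 4 / -2 = -2
  v = -3 + (-2) = -5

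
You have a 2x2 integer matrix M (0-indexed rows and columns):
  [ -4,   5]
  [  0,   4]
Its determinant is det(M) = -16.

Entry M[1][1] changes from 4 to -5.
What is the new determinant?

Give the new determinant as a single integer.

det is linear in row 1: changing M[1][1] by delta changes det by delta * cofactor(1,1).
Cofactor C_11 = (-1)^(1+1) * minor(1,1) = -4
Entry delta = -5 - 4 = -9
Det delta = -9 * -4 = 36
New det = -16 + 36 = 20

Answer: 20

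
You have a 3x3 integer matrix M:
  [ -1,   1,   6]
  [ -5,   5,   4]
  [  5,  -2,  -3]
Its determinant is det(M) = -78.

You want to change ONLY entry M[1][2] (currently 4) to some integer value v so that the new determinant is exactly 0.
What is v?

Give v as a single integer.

Answer: 30

Derivation:
det is linear in entry M[1][2]: det = old_det + (v - 4) * C_12
Cofactor C_12 = 3
Want det = 0: -78 + (v - 4) * 3 = 0
  (v - 4) = 78 / 3 = 26
  v = 4 + (26) = 30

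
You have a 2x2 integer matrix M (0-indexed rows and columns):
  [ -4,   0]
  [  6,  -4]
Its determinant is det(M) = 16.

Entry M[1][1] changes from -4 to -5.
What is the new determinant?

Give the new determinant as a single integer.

det is linear in row 1: changing M[1][1] by delta changes det by delta * cofactor(1,1).
Cofactor C_11 = (-1)^(1+1) * minor(1,1) = -4
Entry delta = -5 - -4 = -1
Det delta = -1 * -4 = 4
New det = 16 + 4 = 20

Answer: 20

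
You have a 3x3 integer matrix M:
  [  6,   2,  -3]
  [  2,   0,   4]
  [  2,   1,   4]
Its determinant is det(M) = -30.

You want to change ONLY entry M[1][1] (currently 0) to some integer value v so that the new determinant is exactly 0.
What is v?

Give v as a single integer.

Answer: 1

Derivation:
det is linear in entry M[1][1]: det = old_det + (v - 0) * C_11
Cofactor C_11 = 30
Want det = 0: -30 + (v - 0) * 30 = 0
  (v - 0) = 30 / 30 = 1
  v = 0 + (1) = 1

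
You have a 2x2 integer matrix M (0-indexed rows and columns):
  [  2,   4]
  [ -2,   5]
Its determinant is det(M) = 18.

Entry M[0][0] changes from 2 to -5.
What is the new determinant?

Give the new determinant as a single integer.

Answer: -17

Derivation:
det is linear in row 0: changing M[0][0] by delta changes det by delta * cofactor(0,0).
Cofactor C_00 = (-1)^(0+0) * minor(0,0) = 5
Entry delta = -5 - 2 = -7
Det delta = -7 * 5 = -35
New det = 18 + -35 = -17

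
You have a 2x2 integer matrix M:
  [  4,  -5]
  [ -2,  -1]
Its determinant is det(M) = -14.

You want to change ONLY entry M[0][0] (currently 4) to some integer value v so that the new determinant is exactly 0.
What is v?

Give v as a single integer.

det is linear in entry M[0][0]: det = old_det + (v - 4) * C_00
Cofactor C_00 = -1
Want det = 0: -14 + (v - 4) * -1 = 0
  (v - 4) = 14 / -1 = -14
  v = 4 + (-14) = -10

Answer: -10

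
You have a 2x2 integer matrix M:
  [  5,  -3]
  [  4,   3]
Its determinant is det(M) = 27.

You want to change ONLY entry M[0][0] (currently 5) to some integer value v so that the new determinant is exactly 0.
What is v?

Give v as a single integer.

det is linear in entry M[0][0]: det = old_det + (v - 5) * C_00
Cofactor C_00 = 3
Want det = 0: 27 + (v - 5) * 3 = 0
  (v - 5) = -27 / 3 = -9
  v = 5 + (-9) = -4

Answer: -4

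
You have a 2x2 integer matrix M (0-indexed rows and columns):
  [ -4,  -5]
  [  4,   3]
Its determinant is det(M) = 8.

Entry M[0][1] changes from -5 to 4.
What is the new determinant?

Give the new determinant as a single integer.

Answer: -28

Derivation:
det is linear in row 0: changing M[0][1] by delta changes det by delta * cofactor(0,1).
Cofactor C_01 = (-1)^(0+1) * minor(0,1) = -4
Entry delta = 4 - -5 = 9
Det delta = 9 * -4 = -36
New det = 8 + -36 = -28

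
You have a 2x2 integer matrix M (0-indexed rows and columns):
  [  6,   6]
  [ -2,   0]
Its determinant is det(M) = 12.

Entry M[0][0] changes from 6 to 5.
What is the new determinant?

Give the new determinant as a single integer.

det is linear in row 0: changing M[0][0] by delta changes det by delta * cofactor(0,0).
Cofactor C_00 = (-1)^(0+0) * minor(0,0) = 0
Entry delta = 5 - 6 = -1
Det delta = -1 * 0 = 0
New det = 12 + 0 = 12

Answer: 12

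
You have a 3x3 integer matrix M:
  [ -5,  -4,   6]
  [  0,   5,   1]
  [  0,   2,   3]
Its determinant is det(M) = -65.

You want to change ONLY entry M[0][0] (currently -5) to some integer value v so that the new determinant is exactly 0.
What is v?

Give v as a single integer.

Answer: 0

Derivation:
det is linear in entry M[0][0]: det = old_det + (v - -5) * C_00
Cofactor C_00 = 13
Want det = 0: -65 + (v - -5) * 13 = 0
  (v - -5) = 65 / 13 = 5
  v = -5 + (5) = 0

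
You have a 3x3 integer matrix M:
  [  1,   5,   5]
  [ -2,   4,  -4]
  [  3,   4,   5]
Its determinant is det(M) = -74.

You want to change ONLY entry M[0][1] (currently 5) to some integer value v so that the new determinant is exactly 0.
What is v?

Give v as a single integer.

det is linear in entry M[0][1]: det = old_det + (v - 5) * C_01
Cofactor C_01 = -2
Want det = 0: -74 + (v - 5) * -2 = 0
  (v - 5) = 74 / -2 = -37
  v = 5 + (-37) = -32

Answer: -32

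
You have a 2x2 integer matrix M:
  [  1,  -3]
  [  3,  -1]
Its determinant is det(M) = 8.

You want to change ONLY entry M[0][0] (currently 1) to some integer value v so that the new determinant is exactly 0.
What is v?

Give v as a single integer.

Answer: 9

Derivation:
det is linear in entry M[0][0]: det = old_det + (v - 1) * C_00
Cofactor C_00 = -1
Want det = 0: 8 + (v - 1) * -1 = 0
  (v - 1) = -8 / -1 = 8
  v = 1 + (8) = 9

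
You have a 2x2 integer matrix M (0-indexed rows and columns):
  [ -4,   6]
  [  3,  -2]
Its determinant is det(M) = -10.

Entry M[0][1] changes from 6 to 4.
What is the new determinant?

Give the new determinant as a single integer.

det is linear in row 0: changing M[0][1] by delta changes det by delta * cofactor(0,1).
Cofactor C_01 = (-1)^(0+1) * minor(0,1) = -3
Entry delta = 4 - 6 = -2
Det delta = -2 * -3 = 6
New det = -10 + 6 = -4

Answer: -4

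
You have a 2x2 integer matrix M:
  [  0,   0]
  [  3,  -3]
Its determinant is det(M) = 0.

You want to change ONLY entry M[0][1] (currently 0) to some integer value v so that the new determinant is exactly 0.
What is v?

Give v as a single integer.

det is linear in entry M[0][1]: det = old_det + (v - 0) * C_01
Cofactor C_01 = -3
Want det = 0: 0 + (v - 0) * -3 = 0
  (v - 0) = 0 / -3 = 0
  v = 0 + (0) = 0

Answer: 0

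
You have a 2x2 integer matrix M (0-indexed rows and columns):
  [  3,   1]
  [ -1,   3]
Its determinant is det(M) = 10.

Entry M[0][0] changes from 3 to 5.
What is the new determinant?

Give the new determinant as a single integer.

Answer: 16

Derivation:
det is linear in row 0: changing M[0][0] by delta changes det by delta * cofactor(0,0).
Cofactor C_00 = (-1)^(0+0) * minor(0,0) = 3
Entry delta = 5 - 3 = 2
Det delta = 2 * 3 = 6
New det = 10 + 6 = 16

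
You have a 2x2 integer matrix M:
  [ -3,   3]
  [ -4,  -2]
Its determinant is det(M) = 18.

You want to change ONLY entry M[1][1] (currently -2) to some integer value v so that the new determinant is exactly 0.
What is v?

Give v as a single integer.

Answer: 4

Derivation:
det is linear in entry M[1][1]: det = old_det + (v - -2) * C_11
Cofactor C_11 = -3
Want det = 0: 18 + (v - -2) * -3 = 0
  (v - -2) = -18 / -3 = 6
  v = -2 + (6) = 4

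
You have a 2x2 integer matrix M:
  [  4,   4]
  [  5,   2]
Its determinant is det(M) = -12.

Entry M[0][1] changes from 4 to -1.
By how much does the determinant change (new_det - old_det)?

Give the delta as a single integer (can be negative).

Answer: 25

Derivation:
Cofactor C_01 = -5
Entry delta = -1 - 4 = -5
Det delta = entry_delta * cofactor = -5 * -5 = 25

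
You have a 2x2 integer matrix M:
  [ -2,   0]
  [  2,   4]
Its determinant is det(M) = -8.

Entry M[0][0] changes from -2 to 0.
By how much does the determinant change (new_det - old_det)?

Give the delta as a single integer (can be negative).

Answer: 8

Derivation:
Cofactor C_00 = 4
Entry delta = 0 - -2 = 2
Det delta = entry_delta * cofactor = 2 * 4 = 8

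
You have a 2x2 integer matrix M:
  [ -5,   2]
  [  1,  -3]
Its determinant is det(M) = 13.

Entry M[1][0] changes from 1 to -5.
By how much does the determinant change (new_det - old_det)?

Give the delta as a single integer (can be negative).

Cofactor C_10 = -2
Entry delta = -5 - 1 = -6
Det delta = entry_delta * cofactor = -6 * -2 = 12

Answer: 12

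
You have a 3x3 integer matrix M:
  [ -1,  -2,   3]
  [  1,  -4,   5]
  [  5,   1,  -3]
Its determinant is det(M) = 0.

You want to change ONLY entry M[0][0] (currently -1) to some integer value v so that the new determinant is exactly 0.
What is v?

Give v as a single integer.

Answer: -1

Derivation:
det is linear in entry M[0][0]: det = old_det + (v - -1) * C_00
Cofactor C_00 = 7
Want det = 0: 0 + (v - -1) * 7 = 0
  (v - -1) = 0 / 7 = 0
  v = -1 + (0) = -1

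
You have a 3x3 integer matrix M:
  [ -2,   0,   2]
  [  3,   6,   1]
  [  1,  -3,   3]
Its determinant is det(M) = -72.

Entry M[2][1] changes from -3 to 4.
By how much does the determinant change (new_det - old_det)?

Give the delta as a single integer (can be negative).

Answer: 56

Derivation:
Cofactor C_21 = 8
Entry delta = 4 - -3 = 7
Det delta = entry_delta * cofactor = 7 * 8 = 56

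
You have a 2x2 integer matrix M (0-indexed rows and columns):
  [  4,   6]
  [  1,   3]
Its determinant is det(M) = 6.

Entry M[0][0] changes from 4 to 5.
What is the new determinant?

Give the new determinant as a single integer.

det is linear in row 0: changing M[0][0] by delta changes det by delta * cofactor(0,0).
Cofactor C_00 = (-1)^(0+0) * minor(0,0) = 3
Entry delta = 5 - 4 = 1
Det delta = 1 * 3 = 3
New det = 6 + 3 = 9

Answer: 9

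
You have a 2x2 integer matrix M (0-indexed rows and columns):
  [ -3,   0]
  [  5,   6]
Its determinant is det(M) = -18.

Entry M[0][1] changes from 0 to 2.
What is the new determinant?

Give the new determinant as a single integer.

det is linear in row 0: changing M[0][1] by delta changes det by delta * cofactor(0,1).
Cofactor C_01 = (-1)^(0+1) * minor(0,1) = -5
Entry delta = 2 - 0 = 2
Det delta = 2 * -5 = -10
New det = -18 + -10 = -28

Answer: -28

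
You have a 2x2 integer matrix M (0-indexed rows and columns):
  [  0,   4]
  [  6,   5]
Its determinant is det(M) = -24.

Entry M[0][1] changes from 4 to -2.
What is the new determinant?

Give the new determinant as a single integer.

det is linear in row 0: changing M[0][1] by delta changes det by delta * cofactor(0,1).
Cofactor C_01 = (-1)^(0+1) * minor(0,1) = -6
Entry delta = -2 - 4 = -6
Det delta = -6 * -6 = 36
New det = -24 + 36 = 12

Answer: 12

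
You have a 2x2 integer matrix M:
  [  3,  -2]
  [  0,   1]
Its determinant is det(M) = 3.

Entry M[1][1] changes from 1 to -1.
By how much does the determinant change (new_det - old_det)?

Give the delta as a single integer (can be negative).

Answer: -6

Derivation:
Cofactor C_11 = 3
Entry delta = -1 - 1 = -2
Det delta = entry_delta * cofactor = -2 * 3 = -6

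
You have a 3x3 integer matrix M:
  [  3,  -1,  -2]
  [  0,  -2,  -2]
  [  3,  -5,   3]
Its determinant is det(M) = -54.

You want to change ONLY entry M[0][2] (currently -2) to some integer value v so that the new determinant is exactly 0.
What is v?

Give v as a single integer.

Answer: 7

Derivation:
det is linear in entry M[0][2]: det = old_det + (v - -2) * C_02
Cofactor C_02 = 6
Want det = 0: -54 + (v - -2) * 6 = 0
  (v - -2) = 54 / 6 = 9
  v = -2 + (9) = 7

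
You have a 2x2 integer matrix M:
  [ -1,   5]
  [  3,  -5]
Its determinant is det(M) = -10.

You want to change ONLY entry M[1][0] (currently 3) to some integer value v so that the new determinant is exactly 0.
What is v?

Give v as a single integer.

Answer: 1

Derivation:
det is linear in entry M[1][0]: det = old_det + (v - 3) * C_10
Cofactor C_10 = -5
Want det = 0: -10 + (v - 3) * -5 = 0
  (v - 3) = 10 / -5 = -2
  v = 3 + (-2) = 1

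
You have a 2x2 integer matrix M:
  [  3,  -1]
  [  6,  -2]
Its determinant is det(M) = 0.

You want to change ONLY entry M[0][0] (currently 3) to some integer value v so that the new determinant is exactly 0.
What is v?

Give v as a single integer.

Answer: 3

Derivation:
det is linear in entry M[0][0]: det = old_det + (v - 3) * C_00
Cofactor C_00 = -2
Want det = 0: 0 + (v - 3) * -2 = 0
  (v - 3) = 0 / -2 = 0
  v = 3 + (0) = 3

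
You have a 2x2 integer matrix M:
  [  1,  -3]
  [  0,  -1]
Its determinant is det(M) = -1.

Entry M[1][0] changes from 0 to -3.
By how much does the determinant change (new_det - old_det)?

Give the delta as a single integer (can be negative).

Answer: -9

Derivation:
Cofactor C_10 = 3
Entry delta = -3 - 0 = -3
Det delta = entry_delta * cofactor = -3 * 3 = -9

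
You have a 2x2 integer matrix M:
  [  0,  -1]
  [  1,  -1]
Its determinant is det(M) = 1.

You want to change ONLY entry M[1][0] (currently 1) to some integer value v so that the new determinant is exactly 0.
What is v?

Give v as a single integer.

Answer: 0

Derivation:
det is linear in entry M[1][0]: det = old_det + (v - 1) * C_10
Cofactor C_10 = 1
Want det = 0: 1 + (v - 1) * 1 = 0
  (v - 1) = -1 / 1 = -1
  v = 1 + (-1) = 0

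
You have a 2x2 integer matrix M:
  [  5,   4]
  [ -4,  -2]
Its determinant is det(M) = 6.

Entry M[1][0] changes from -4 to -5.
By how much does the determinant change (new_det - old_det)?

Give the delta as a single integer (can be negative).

Answer: 4

Derivation:
Cofactor C_10 = -4
Entry delta = -5 - -4 = -1
Det delta = entry_delta * cofactor = -1 * -4 = 4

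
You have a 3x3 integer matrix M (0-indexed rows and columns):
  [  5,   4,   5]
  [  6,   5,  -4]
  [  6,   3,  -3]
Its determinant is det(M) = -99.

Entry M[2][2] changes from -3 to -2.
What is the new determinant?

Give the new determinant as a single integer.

Answer: -98

Derivation:
det is linear in row 2: changing M[2][2] by delta changes det by delta * cofactor(2,2).
Cofactor C_22 = (-1)^(2+2) * minor(2,2) = 1
Entry delta = -2 - -3 = 1
Det delta = 1 * 1 = 1
New det = -99 + 1 = -98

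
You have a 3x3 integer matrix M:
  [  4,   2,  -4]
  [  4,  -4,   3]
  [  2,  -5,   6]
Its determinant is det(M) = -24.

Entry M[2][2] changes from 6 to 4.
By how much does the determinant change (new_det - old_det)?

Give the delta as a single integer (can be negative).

Cofactor C_22 = -24
Entry delta = 4 - 6 = -2
Det delta = entry_delta * cofactor = -2 * -24 = 48

Answer: 48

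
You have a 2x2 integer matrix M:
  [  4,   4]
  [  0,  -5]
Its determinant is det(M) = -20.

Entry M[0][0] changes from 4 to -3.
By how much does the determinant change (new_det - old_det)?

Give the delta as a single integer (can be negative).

Cofactor C_00 = -5
Entry delta = -3 - 4 = -7
Det delta = entry_delta * cofactor = -7 * -5 = 35

Answer: 35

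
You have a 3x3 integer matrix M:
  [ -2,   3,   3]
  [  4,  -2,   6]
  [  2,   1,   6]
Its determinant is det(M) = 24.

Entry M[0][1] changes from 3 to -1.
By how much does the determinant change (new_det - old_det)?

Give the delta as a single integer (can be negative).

Answer: 48

Derivation:
Cofactor C_01 = -12
Entry delta = -1 - 3 = -4
Det delta = entry_delta * cofactor = -4 * -12 = 48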